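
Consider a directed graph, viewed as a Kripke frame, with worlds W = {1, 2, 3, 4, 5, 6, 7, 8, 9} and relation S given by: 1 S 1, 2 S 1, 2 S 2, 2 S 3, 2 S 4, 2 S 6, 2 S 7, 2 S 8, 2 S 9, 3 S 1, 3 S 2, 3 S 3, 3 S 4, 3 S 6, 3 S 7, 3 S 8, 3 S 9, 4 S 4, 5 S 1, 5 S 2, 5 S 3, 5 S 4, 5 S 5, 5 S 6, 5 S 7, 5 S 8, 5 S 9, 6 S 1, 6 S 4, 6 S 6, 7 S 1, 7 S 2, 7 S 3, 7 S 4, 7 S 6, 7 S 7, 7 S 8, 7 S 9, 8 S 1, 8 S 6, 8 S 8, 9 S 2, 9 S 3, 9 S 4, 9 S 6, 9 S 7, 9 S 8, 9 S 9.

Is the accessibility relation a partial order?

No

Reflexive: yes — every world is S-related to itself.
Transitive: no — 8 S 6 and 6 S 4, but not 8 S 4.
Antisymmetric: no — 2 S 3 and 3 S 2 with 2 ≠ 3.
So S is not a partial order.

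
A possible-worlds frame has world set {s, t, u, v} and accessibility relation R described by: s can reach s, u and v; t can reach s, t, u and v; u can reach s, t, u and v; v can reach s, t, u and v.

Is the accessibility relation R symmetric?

Symmetric: no — t R s but not s R t.

No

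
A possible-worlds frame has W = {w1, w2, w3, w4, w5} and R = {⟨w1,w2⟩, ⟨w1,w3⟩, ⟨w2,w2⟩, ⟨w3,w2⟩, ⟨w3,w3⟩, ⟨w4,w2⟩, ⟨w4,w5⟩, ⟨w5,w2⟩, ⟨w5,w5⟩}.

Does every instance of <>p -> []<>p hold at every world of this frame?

By correspondence theory, 5 is valid on a frame iff R is Euclidean.
Euclidean: no — w1 R w2 and w1 R w3, but not w2 R w3.

No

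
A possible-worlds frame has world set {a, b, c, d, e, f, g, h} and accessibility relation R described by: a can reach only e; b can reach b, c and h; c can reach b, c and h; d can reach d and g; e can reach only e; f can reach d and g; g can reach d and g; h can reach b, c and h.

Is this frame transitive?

Transitive: yes — every two-step R-path is closed by a direct edge.

Yes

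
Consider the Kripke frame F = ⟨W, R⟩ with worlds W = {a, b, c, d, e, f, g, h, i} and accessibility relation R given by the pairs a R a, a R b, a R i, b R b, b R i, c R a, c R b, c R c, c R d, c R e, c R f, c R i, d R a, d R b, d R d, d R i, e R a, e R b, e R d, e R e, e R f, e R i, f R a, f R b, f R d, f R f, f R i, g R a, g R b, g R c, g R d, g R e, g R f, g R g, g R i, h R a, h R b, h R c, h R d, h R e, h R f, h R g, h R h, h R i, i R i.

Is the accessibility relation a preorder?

Yes

Reflexive: yes — every world is R-related to itself.
Transitive: yes — every two-step R-path is closed by a direct edge.
So R is a preorder.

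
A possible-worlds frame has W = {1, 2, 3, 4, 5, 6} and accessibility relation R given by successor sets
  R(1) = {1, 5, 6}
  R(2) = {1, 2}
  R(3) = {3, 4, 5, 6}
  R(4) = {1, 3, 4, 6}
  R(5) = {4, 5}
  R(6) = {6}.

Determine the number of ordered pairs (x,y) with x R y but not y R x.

Enumerating: (1,5), (1,6), (2,1), (3,5), (3,6), (4,1), (4,6), (5,4).

8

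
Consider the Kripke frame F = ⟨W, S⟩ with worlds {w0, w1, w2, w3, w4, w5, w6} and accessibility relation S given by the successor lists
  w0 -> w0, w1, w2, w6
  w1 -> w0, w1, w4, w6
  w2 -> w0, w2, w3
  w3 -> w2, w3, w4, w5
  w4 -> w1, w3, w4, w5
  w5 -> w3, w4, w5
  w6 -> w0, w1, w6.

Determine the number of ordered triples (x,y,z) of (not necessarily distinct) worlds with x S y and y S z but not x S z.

Enumerating: (w0,w1,w4), (w0,w2,w3), (w1,w0,w2), (w1,w4,w3), (w1,w4,w5), (w2,w0,w1), (w2,w0,w6), (w2,w3,w4), (w2,w3,w5), (w3,w2,w0), (w3,w4,w1), (w4,w1,w0), (w4,w1,w6), (w4,w3,w2), (w5,w3,w2), (w5,w4,w1), (w6,w0,w2), (w6,w1,w4).

18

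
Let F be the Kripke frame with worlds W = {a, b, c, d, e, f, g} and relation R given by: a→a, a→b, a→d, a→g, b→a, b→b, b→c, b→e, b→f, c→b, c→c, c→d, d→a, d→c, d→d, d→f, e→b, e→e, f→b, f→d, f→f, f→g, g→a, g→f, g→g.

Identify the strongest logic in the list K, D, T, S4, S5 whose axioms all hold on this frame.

Serial (axiom D): yes — every world has a successor (e.g. a R a).
Reflexive (axiom T): yes — every world is R-related to itself.
Transitive (axiom 4): no — a R b and b R c, but not a R c.
Euclidean (axiom 5): no — a R b and a R d, but not b R d.
So F validates K, D, T; S4 would additionally require R to be transitive. The strongest is T.

T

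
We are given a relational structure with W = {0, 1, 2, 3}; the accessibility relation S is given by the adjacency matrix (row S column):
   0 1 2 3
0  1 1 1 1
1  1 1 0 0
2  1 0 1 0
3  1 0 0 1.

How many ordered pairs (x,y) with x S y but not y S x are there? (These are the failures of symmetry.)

0

S is symmetric; there are no such tuples.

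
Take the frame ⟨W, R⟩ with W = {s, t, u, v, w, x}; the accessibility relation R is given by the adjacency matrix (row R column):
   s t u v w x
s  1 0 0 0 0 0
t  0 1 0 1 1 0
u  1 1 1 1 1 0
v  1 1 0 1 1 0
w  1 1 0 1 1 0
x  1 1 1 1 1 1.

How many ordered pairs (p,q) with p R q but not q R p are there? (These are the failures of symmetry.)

Enumerating: (u,s), (u,t), (u,v), (u,w), (v,s), (w,s), (x,s), (x,t), (x,u), (x,v), (x,w).

11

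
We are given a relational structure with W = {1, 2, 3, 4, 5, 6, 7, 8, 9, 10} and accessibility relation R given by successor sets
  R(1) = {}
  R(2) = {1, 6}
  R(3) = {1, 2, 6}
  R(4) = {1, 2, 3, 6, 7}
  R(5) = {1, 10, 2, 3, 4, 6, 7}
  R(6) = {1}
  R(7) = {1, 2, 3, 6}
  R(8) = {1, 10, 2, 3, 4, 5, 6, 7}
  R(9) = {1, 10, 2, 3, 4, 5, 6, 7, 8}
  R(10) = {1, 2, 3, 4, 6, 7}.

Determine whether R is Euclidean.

No

Euclidean: no — 10 R 1 and 10 R 2, but not 1 R 2.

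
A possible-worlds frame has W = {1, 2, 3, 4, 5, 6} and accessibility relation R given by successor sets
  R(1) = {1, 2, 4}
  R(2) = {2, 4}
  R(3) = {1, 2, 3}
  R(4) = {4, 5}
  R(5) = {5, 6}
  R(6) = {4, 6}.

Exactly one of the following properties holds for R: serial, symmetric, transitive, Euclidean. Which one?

Serial: yes — every world has a successor (e.g. 1 R 1).
Symmetric: no — 1 R 2 but not 2 R 1.
Transitive: no — 1 R 4 and 4 R 5, but not 1 R 5.
Euclidean: no — 1 R 4 and 1 R 2, but not 4 R 2.
Only serial holds.

serial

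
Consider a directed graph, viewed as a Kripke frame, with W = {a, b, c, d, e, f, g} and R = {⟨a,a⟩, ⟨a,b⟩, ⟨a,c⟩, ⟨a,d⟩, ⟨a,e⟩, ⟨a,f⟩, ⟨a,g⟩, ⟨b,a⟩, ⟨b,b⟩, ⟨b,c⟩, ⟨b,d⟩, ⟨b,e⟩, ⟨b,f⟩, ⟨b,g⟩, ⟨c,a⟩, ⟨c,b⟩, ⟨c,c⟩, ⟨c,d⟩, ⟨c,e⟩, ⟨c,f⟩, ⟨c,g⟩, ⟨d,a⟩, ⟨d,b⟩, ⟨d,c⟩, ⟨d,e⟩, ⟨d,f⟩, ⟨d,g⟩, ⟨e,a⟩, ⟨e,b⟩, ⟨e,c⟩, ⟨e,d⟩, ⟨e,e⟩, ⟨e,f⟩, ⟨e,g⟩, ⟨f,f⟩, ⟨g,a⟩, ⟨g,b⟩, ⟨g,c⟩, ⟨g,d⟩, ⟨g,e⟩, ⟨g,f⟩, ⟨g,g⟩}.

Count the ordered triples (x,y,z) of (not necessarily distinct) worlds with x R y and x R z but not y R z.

Enumerating: (a,d,d), (a,f,a), (a,f,b), (a,f,c), (a,f,d), (a,f,e), (a,f,g), (b,d,d), (b,f,a), (b,f,b), (b,f,c), (b,f,d), … and 28 more.
Total: 40.

40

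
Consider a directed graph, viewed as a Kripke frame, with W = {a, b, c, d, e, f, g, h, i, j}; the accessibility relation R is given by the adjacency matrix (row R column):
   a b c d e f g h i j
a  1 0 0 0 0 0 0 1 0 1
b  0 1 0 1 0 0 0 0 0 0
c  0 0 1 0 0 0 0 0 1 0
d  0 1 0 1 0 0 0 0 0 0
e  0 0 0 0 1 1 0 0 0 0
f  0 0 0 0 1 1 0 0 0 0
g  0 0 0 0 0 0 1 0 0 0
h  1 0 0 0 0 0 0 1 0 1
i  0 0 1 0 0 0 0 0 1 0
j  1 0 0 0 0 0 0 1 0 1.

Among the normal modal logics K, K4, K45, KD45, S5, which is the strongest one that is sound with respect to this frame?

S5

Transitive (axiom 4): yes — every two-step R-path is closed by a direct edge.
Euclidean (axiom 5): yes — any two successors of a common world are R-related.
Serial (axiom D): yes — every world has a successor (e.g. a R a).
Reflexive (axiom T): yes — every world is R-related to itself.
So F validates K, K4, K45, KD45, S5. The strongest is S5.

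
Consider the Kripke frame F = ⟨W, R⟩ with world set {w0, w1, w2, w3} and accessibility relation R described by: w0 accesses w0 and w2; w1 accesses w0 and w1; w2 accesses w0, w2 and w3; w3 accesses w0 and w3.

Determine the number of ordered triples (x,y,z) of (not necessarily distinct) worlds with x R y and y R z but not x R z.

Enumerating: (w0,w2,w3), (w1,w0,w2), (w3,w0,w2).

3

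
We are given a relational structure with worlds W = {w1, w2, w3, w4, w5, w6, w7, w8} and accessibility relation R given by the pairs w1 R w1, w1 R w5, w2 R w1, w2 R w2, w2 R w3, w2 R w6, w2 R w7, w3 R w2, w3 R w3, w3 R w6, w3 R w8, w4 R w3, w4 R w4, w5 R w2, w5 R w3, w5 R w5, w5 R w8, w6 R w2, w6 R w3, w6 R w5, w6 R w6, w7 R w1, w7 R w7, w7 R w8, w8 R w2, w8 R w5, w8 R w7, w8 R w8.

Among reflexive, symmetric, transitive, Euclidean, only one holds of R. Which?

Reflexive: yes — every world is R-related to itself.
Symmetric: no — w1 R w5 but not w5 R w1.
Transitive: no — w1 R w5 and w5 R w2, but not w1 R w2.
Euclidean: no — w2 R w1 and w2 R w3, but not w1 R w3.
Only reflexive holds.

reflexive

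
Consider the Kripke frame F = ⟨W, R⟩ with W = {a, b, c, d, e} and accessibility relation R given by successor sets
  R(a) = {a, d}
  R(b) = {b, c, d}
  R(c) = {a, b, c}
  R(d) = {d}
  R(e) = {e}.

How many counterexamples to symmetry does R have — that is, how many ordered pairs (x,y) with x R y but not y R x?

3

Enumerating: (a,d), (b,d), (c,a).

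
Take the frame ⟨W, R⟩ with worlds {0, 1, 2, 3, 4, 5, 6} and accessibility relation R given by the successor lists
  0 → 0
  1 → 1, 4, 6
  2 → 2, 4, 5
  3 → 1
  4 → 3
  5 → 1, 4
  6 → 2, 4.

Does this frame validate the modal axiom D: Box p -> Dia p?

The schema D characterises exactly the serial frames.
Serial: yes — every world has a successor (e.g. 0 R 0).

Yes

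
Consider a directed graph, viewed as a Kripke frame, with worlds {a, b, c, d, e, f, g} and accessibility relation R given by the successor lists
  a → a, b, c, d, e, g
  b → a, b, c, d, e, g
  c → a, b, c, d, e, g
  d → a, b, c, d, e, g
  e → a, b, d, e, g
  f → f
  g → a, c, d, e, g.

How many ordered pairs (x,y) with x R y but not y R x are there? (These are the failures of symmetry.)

2

Enumerating: (b,g), (c,e).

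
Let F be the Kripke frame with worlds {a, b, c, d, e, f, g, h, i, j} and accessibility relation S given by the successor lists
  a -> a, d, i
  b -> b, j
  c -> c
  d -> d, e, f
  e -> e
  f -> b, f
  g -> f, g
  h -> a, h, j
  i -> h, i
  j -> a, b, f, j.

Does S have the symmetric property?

Symmetric: no — a S d but not d S a.

No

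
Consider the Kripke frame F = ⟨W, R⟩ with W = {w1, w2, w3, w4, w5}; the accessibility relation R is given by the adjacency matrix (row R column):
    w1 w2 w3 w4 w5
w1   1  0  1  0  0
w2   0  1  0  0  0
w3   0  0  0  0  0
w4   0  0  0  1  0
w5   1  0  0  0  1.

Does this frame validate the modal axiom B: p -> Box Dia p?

No

By correspondence theory, B is valid on a frame iff R is symmetric.
Symmetric: no — w1 R w3 but not w3 R w1.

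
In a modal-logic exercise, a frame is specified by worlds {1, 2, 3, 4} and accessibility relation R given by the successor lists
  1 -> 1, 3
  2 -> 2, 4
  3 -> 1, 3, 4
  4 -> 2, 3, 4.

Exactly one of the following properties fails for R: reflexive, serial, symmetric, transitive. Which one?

transitive

Reflexive: yes — every world is R-related to itself.
Serial: yes — every world has a successor (e.g. 1 R 1).
Symmetric: yes — every pair in R has its reverse in R.
Transitive: no — 1 R 3 and 3 R 4, but not 1 R 4.
Only transitive fails.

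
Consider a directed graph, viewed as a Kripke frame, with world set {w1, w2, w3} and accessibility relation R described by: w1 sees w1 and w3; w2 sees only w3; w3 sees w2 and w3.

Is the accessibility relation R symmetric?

No

Symmetric: no — w1 R w3 but not w3 R w1.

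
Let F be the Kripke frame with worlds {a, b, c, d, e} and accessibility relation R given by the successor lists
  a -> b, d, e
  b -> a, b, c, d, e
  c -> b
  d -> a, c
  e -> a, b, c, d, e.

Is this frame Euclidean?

No

Euclidean: no — a R d and a R b, but not d R b.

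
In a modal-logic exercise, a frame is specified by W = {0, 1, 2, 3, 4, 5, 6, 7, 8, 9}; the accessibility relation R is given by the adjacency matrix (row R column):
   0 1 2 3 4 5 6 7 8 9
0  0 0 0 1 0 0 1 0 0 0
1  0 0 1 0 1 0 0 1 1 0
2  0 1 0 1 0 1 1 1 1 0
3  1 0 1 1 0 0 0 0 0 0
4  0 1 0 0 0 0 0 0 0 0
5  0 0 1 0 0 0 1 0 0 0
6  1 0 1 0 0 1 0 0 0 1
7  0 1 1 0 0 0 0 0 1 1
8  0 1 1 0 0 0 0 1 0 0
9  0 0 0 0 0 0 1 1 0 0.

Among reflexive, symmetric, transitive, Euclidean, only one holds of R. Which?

Reflexive: no — 0 is not related to itself.
Symmetric: yes — every pair in R has its reverse in R.
Transitive: no — 0 R 3 and 3 R 2, but not 0 R 2.
Euclidean: no — 0 R 3 and 0 R 6, but not 3 R 6.
Only symmetric holds.

symmetric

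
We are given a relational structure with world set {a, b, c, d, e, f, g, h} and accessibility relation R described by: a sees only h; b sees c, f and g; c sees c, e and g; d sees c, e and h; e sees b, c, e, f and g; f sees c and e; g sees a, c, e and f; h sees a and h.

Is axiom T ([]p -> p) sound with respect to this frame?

No

By correspondence theory, T is valid on a frame iff R is reflexive.
Reflexive: no — a is not related to itself.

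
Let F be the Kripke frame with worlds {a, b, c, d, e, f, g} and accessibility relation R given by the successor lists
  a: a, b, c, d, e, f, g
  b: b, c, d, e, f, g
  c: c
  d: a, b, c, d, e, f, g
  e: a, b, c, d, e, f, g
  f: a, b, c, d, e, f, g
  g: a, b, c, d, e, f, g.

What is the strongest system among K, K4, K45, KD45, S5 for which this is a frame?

K

Transitive (axiom 4): no — b R d and d R a, but not b R a.
Euclidean (axiom 5): no — a R c and a R b, but not c R b.
Serial (axiom D): yes — every world has a successor (e.g. a R a).
Reflexive (axiom T): yes — every world is R-related to itself.
So F validates K; K4 would additionally require R to be transitive. The strongest is K.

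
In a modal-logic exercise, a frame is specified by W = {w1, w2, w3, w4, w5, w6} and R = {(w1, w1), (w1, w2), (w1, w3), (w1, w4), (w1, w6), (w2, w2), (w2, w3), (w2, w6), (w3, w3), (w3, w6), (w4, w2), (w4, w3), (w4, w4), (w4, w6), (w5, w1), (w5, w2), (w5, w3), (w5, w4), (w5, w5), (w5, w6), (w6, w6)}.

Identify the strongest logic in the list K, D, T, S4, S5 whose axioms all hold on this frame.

S4

Serial (axiom D): yes — every world has a successor (e.g. w1 R w1).
Reflexive (axiom T): yes — every world is R-related to itself.
Transitive (axiom 4): yes — every two-step R-path is closed by a direct edge.
Euclidean (axiom 5): no — w1 R w2 and w1 R w4, but not w2 R w4.
So F validates K, D, T, S4; S5 would additionally require R to be Euclidean. The strongest is S4.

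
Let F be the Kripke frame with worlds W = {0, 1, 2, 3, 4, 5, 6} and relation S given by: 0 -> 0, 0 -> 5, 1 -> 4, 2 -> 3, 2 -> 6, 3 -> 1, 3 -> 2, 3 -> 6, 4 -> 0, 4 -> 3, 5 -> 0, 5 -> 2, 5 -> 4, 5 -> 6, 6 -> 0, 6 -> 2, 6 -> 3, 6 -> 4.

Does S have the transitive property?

Transitive: no — 0 S 5 and 5 S 2, but not 0 S 2.

No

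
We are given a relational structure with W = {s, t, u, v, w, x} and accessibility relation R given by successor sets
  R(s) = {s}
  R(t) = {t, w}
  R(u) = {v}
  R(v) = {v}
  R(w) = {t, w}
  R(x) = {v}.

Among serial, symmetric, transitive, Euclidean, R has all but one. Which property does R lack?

symmetric

Serial: yes — every world has a successor (e.g. s R s).
Symmetric: no — u R v but not v R u.
Transitive: yes — every two-step R-path is closed by a direct edge.
Euclidean: yes — any two successors of a common world are R-related.
Only symmetric fails.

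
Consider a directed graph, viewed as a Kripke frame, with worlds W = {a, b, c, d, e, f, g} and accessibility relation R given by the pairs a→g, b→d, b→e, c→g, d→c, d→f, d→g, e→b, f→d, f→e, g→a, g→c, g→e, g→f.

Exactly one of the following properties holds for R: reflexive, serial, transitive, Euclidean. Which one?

serial

Reflexive: no — a is not related to itself.
Serial: yes — every world has a successor (e.g. a R g).
Transitive: no — a R g and g R c, but not a R c.
Euclidean: no — b R d and b R e, but not d R e.
Only serial holds.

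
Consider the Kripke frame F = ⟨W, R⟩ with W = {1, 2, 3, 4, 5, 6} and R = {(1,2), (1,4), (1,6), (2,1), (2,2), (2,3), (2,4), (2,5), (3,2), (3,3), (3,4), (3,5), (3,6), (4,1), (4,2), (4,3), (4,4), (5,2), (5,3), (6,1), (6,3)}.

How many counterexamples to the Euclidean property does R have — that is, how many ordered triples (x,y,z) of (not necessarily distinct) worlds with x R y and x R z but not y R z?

29

Enumerating: (1,2,6), (1,4,6), (1,6,2), (1,6,4), (1,6,6), (2,1,1), (2,1,3), (2,1,5), (2,3,1), (2,4,5), (2,5,1), (2,5,4), … and 17 more.
Total: 29.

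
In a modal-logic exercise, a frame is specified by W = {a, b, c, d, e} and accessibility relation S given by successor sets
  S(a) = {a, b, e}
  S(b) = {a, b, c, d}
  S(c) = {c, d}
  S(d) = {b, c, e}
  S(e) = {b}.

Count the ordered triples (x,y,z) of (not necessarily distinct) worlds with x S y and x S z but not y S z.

15

Enumerating: (a,b,e), (a,e,a), (a,e,e), (b,a,c), (b,a,d), (b,c,a), (b,c,b), (b,d,a), (b,d,d), (c,d,d), (d,b,e), (d,c,b), (d,c,e), (d,e,c), (d,e,e).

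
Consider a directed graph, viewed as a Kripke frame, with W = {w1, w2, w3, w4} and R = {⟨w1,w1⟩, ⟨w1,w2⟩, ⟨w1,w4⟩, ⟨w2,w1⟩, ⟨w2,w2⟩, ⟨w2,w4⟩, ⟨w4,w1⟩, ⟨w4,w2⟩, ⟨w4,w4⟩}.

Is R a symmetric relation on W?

Yes

Symmetric: yes — every pair in R has its reverse in R.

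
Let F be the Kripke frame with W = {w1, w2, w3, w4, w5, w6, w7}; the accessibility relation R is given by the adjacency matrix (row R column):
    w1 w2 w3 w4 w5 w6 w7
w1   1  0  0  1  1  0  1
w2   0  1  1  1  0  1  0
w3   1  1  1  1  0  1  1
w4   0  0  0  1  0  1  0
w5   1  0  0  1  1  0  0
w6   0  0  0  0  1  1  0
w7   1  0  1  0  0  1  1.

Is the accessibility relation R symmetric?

Symmetric: no — w1 R w4 but not w4 R w1.

No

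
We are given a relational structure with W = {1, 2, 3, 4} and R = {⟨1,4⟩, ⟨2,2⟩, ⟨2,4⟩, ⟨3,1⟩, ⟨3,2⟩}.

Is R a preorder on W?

Reflexive: no — 1 is not related to itself.
Transitive: no — 3 R 1 and 1 R 4, but not 3 R 4.
So R is not a preorder.

No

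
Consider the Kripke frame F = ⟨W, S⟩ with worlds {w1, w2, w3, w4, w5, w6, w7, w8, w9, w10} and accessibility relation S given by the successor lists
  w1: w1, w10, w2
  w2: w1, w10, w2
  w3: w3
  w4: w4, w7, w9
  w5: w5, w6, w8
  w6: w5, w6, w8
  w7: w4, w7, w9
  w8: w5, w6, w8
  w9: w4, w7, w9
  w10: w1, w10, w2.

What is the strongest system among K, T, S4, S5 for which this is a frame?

S5

Reflexive (axiom T): yes — every world is S-related to itself.
Transitive (axiom 4): yes — every two-step S-path is closed by a direct edge.
Euclidean (axiom 5): yes — any two successors of a common world are S-related.
So F validates K, T, S4, S5. The strongest is S5.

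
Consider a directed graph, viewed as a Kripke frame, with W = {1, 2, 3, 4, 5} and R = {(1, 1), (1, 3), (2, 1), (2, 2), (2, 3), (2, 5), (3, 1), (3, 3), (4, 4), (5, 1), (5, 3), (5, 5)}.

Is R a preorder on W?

Yes

Reflexive: yes — every world is R-related to itself.
Transitive: yes — every two-step R-path is closed by a direct edge.
So R is a preorder.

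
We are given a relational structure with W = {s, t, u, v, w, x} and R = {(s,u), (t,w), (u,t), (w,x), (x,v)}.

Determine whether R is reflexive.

Reflexive: no — s is not related to itself.

No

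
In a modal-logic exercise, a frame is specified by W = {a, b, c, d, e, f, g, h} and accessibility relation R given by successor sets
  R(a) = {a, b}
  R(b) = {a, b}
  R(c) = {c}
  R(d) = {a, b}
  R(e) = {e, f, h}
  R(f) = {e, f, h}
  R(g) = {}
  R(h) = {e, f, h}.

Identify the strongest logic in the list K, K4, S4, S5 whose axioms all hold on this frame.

K4

Transitive (axiom 4): yes — every two-step R-path is closed by a direct edge.
Reflexive (axiom T): no — d is not related to itself.
Euclidean (axiom 5): yes — any two successors of a common world are R-related.
So F validates K, K4; S4 would additionally require R to be reflexive. The strongest is K4.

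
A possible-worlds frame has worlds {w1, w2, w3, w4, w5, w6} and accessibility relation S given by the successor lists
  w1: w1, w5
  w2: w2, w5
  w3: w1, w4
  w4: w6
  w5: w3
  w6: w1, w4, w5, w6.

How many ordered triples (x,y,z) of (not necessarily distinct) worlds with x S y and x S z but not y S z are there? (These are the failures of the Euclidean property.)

17

Enumerating: (w1,w5,w1), (w1,w5,w5), (w2,w5,w2), (w2,w5,w5), (w3,w1,w4), (w3,w4,w1), (w3,w4,w4), (w5,w3,w3), (w6,w1,w4), (w6,w1,w6), (w6,w4,w1), (w6,w4,w4), (w6,w4,w5), (w6,w5,w1), (w6,w5,w4), (w6,w5,w5), (w6,w5,w6).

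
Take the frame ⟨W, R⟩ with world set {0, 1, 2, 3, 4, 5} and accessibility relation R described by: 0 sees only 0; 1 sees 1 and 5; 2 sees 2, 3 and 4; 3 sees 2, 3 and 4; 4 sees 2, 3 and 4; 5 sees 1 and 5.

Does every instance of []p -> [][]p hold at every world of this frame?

Yes

The schema 4 characterises exactly the transitive frames.
Transitive: yes — every two-step R-path is closed by a direct edge.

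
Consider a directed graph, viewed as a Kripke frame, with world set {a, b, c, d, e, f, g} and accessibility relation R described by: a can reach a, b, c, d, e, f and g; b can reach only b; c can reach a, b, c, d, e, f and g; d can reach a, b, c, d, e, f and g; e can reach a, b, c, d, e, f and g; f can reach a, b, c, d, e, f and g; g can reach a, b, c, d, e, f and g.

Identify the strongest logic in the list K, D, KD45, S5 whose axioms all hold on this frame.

Serial (axiom D): yes — every world has a successor (e.g. a R a).
Euclidean (axiom 5): no — a R b and a R c, but not b R c.
Transitive (axiom 4): yes — every two-step R-path is closed by a direct edge.
Reflexive (axiom T): yes — every world is R-related to itself.
So F validates K, D; KD45 would additionally require R to be Euclidean. The strongest is D.

D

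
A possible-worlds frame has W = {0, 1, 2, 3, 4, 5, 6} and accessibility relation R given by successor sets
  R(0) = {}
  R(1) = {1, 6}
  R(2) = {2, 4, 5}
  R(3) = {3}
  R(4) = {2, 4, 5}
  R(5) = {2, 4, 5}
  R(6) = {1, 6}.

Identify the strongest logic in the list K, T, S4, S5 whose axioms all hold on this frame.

K

Reflexive (axiom T): no — 0 is not related to itself.
Transitive (axiom 4): yes — every two-step R-path is closed by a direct edge.
Euclidean (axiom 5): yes — any two successors of a common world are R-related.
So F validates K; T would additionally require R to be reflexive. The strongest is K.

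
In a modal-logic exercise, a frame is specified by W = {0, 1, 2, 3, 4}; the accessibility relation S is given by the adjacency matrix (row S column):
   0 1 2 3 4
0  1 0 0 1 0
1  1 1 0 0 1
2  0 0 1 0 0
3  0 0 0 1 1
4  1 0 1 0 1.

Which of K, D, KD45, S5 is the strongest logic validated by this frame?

D

Serial (axiom D): yes — every world has a successor (e.g. 0 S 0).
Euclidean (axiom 5): no — 1 S 0 and 1 S 4, but not 0 S 4.
Transitive (axiom 4): no — 0 S 3 and 3 S 4, but not 0 S 4.
Reflexive (axiom T): yes — every world is S-related to itself.
So F validates K, D; KD45 would additionally require S to be Euclidean and transitive. The strongest is D.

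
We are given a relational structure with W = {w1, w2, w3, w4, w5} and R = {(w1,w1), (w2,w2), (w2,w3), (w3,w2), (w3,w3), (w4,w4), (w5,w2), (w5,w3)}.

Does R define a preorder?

Reflexive: no — w5 is not related to itself.
Transitive: yes — every two-step R-path is closed by a direct edge.
So R is not a preorder.

No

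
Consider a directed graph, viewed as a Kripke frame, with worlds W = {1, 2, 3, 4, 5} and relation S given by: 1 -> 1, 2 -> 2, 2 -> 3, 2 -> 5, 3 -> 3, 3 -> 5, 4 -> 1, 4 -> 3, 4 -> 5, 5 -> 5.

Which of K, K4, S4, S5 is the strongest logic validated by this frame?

K4

Transitive (axiom 4): yes — every two-step S-path is closed by a direct edge.
Reflexive (axiom T): no — 4 is not related to itself.
Euclidean (axiom 5): no — 2 S 5 and 2 S 3, but not 5 S 3.
So F validates K, K4; S4 would additionally require S to be reflexive. The strongest is K4.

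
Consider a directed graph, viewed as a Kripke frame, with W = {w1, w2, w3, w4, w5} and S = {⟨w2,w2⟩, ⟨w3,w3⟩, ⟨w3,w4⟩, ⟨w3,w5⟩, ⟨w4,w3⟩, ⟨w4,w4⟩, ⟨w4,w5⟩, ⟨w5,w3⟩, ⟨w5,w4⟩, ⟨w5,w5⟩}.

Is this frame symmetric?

Yes

Symmetric: yes — every pair in S has its reverse in S.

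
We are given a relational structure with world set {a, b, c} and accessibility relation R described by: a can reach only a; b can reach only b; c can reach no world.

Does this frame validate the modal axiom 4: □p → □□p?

Axiom 4 corresponds to the accessibility relation being transitive.
Transitive: yes — every two-step R-path is closed by a direct edge.

Yes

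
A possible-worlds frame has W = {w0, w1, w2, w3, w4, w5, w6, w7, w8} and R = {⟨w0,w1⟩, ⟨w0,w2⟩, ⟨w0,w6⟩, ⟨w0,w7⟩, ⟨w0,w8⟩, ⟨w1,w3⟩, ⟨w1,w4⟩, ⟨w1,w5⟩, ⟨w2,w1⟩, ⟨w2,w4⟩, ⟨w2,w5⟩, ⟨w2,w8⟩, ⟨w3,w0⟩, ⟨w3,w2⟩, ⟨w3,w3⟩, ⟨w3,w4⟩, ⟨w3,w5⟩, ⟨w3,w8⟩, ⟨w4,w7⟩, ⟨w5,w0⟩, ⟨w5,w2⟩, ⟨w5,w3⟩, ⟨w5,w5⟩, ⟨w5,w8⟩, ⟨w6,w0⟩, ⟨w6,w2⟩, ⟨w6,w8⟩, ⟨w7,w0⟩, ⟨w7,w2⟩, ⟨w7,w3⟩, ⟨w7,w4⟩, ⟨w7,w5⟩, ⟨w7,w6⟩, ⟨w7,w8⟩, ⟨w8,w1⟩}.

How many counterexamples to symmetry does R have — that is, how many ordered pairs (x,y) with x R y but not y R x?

23

Enumerating: (w0,w1), (w0,w2), (w0,w8), (w1,w3), (w1,w4), (w1,w5), (w2,w1), (w2,w4), (w2,w8), (w3,w0), (w3,w2), (w3,w4), … and 11 more.
Total: 23.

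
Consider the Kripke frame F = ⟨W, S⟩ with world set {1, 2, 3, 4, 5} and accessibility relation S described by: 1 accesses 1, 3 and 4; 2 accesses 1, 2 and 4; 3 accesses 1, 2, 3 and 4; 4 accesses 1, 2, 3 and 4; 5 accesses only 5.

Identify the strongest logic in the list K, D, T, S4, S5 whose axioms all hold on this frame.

T

Serial (axiom D): yes — every world has a successor (e.g. 1 S 1).
Reflexive (axiom T): yes — every world is S-related to itself.
Transitive (axiom 4): no — 1 S 3 and 3 S 2, but not 1 S 2.
Euclidean (axiom 5): no — 3 S 1 and 3 S 2, but not 1 S 2.
So F validates K, D, T; S4 would additionally require S to be transitive. The strongest is T.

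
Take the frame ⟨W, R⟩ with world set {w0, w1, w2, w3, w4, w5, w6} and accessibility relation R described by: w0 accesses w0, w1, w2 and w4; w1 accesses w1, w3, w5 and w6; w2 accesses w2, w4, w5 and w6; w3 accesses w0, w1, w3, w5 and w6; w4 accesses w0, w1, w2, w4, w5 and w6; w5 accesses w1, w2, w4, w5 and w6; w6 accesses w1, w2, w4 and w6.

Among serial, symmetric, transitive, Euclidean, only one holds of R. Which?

serial

Serial: yes — every world has a successor (e.g. w0 R w0).
Symmetric: no — w0 R w1 but not w1 R w0.
Transitive: no — w0 R w1 and w1 R w3, but not w0 R w3.
Euclidean: no — w0 R w1 and w0 R w2, but not w1 R w2.
Only serial holds.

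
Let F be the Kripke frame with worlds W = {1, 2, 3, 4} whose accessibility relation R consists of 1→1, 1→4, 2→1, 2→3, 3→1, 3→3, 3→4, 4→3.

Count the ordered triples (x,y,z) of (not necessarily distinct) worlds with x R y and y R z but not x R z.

Enumerating: (1,4,3), (2,1,4), (2,3,4), (4,3,1), (4,3,4).

5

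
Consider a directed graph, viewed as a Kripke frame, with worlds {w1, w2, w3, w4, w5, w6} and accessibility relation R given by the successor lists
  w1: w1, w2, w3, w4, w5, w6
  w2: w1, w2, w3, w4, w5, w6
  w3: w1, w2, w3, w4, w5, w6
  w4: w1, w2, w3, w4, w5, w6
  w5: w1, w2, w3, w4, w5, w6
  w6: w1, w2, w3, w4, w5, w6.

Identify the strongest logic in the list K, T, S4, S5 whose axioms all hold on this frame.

Reflexive (axiom T): yes — every world is R-related to itself.
Transitive (axiom 4): yes — every two-step R-path is closed by a direct edge.
Euclidean (axiom 5): yes — any two successors of a common world are R-related.
So F validates K, T, S4, S5. The strongest is S5.

S5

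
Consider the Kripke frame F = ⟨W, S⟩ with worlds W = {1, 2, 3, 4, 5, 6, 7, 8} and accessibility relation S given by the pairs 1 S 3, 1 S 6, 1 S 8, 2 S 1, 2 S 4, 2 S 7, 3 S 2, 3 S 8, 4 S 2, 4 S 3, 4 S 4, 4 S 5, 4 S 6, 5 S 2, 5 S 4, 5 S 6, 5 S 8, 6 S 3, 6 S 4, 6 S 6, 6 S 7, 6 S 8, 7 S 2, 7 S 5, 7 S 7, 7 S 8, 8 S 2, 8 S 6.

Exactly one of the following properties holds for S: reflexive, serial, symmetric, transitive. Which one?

serial

Reflexive: no — 1 is not related to itself.
Serial: yes — every world has a successor (e.g. 1 S 3).
Symmetric: no — 1 S 3 but not 3 S 1.
Transitive: no — 1 S 3 and 3 S 2, but not 1 S 2.
Only serial holds.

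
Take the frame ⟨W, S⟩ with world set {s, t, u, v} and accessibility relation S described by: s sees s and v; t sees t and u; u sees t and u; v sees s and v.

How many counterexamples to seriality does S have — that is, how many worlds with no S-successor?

S is serial; there are no such worlds.

0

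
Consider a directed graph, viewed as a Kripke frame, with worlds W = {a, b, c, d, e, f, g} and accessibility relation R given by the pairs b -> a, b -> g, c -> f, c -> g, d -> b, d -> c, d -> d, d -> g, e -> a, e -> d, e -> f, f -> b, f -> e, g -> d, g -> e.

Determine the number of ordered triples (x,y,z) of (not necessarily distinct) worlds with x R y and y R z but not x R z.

Enumerating: (b,g,d), (b,g,e), (c,f,b), (c,f,e), (c,g,d), (c,g,e), (d,b,a), (d,c,f), (d,g,e), (e,d,b), (e,d,c), (e,d,g), … and 12 more.
Total: 24.

24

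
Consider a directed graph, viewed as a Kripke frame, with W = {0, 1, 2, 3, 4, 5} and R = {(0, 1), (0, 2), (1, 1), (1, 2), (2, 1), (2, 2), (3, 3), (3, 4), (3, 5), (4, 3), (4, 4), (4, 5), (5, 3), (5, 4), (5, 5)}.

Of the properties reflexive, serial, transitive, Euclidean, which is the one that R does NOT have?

reflexive

Reflexive: no — 0 is not related to itself.
Serial: yes — every world has a successor (e.g. 0 R 1).
Transitive: yes — every two-step R-path is closed by a direct edge.
Euclidean: yes — any two successors of a common world are R-related.
Only reflexive fails.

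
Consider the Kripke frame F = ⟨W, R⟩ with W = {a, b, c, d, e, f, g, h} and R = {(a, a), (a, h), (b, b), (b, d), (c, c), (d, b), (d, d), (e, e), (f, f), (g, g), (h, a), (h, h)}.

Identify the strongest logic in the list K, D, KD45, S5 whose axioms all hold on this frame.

Serial (axiom D): yes — every world has a successor (e.g. a R a).
Euclidean (axiom 5): yes — any two successors of a common world are R-related.
Transitive (axiom 4): yes — every two-step R-path is closed by a direct edge.
Reflexive (axiom T): yes — every world is R-related to itself.
So F validates K, D, KD45, S5. The strongest is S5.

S5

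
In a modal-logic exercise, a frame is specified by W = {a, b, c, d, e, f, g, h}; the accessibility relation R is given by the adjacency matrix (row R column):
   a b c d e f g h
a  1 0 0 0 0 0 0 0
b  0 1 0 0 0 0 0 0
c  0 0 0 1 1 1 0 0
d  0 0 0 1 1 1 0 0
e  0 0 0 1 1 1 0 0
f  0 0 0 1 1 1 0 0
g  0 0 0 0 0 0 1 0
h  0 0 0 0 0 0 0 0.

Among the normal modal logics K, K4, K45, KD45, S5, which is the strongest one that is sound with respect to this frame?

Transitive (axiom 4): yes — every two-step R-path is closed by a direct edge.
Euclidean (axiom 5): yes — any two successors of a common world are R-related.
Serial (axiom D): no — h has no R-successor.
Reflexive (axiom T): no — c is not related to itself.
So F validates K, K4, K45; KD45 would additionally require R to be serial. The strongest is K45.

K45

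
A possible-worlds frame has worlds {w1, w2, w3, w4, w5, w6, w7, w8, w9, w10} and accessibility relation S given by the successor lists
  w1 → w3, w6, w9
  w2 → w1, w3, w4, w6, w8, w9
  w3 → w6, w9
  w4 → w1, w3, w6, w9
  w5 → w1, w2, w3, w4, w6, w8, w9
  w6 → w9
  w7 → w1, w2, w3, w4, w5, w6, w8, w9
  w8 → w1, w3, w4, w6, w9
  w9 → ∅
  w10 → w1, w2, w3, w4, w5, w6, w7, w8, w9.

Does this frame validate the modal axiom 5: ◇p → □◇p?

No

By correspondence theory, 5 is valid on a frame iff S is Euclidean.
Euclidean: no — w1 S w6 and w1 S w3, but not w6 S w3.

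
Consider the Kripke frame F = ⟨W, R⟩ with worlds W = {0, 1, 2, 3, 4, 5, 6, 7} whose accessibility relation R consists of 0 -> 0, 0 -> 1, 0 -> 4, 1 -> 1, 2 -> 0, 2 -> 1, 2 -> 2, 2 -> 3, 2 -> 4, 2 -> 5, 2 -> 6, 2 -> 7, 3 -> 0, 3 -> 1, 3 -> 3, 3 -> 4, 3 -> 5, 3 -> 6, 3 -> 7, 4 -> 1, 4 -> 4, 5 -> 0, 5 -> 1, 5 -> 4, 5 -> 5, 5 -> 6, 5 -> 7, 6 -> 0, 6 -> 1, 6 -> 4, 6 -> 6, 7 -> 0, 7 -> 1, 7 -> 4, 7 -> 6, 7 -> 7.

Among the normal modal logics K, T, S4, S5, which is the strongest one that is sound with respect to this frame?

Reflexive (axiom T): yes — every world is R-related to itself.
Transitive (axiom 4): yes — every two-step R-path is closed by a direct edge.
Euclidean (axiom 5): no — 0 R 1 and 0 R 4, but not 1 R 4.
So F validates K, T, S4; S5 would additionally require R to be Euclidean. The strongest is S4.

S4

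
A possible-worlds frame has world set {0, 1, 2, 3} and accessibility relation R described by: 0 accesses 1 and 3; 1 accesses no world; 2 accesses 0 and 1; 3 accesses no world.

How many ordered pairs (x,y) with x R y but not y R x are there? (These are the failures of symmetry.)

Enumerating: (0,1), (0,3), (2,0), (2,1).

4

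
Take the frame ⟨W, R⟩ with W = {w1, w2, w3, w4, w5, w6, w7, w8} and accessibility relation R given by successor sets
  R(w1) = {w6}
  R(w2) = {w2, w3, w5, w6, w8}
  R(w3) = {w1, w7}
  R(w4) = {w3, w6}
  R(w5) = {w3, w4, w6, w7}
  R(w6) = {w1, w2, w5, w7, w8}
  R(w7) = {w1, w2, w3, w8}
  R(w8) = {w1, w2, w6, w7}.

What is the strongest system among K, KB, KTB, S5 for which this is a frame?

K

Symmetric (axiom B): no — w2 R w3 but not w3 R w2.
Reflexive (axiom T): no — w1 is not related to itself.
Euclidean (axiom 5): no — w2 R w3 and w2 R w5, but not w3 R w5.
So F validates K; KB would additionally require R to be symmetric. The strongest is K.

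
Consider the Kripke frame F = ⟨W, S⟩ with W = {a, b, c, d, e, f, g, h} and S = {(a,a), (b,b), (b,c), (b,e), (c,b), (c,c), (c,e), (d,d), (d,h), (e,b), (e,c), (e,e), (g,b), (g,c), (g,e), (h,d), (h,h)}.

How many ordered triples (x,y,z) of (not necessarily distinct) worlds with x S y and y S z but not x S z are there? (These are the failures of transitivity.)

S is transitive; there are no such tuples.

0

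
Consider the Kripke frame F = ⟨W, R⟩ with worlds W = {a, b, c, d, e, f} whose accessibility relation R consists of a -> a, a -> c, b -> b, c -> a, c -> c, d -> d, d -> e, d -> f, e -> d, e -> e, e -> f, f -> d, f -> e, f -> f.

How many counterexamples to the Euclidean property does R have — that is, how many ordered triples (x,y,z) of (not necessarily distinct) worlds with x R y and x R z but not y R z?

0

R is Euclidean; there are no such tuples.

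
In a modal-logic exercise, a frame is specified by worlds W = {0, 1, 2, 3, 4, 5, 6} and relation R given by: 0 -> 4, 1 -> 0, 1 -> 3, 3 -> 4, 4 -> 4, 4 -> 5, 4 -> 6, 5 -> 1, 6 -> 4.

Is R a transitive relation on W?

No

Transitive: no — 0 R 4 and 4 R 5, but not 0 R 5.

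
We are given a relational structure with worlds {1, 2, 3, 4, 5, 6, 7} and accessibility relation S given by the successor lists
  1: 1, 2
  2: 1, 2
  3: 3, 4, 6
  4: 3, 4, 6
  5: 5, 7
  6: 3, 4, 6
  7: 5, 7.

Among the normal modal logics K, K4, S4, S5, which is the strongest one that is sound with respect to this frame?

S5

Transitive (axiom 4): yes — every two-step S-path is closed by a direct edge.
Reflexive (axiom T): yes — every world is S-related to itself.
Euclidean (axiom 5): yes — any two successors of a common world are S-related.
So F validates K, K4, S4, S5. The strongest is S5.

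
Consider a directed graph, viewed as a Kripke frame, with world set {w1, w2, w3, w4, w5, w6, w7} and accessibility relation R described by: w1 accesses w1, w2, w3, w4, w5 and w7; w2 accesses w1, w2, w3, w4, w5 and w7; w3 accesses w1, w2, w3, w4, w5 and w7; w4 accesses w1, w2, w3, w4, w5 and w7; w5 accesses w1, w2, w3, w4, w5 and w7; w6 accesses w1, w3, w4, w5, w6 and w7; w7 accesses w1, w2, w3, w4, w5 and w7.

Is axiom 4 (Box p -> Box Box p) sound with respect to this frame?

By correspondence theory, 4 is valid on a frame iff R is transitive.
Transitive: no — w6 R w1 and w1 R w2, but not w6 R w2.

No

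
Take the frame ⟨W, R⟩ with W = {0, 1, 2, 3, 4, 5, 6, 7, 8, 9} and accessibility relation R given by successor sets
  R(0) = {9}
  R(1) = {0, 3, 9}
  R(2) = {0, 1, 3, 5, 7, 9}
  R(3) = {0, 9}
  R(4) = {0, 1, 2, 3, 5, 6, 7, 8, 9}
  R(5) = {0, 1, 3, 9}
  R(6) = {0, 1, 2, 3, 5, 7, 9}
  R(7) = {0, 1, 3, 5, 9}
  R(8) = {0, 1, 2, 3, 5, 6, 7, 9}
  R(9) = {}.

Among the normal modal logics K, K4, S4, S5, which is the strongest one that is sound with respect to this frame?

K4

Transitive (axiom 4): yes — every two-step R-path is closed by a direct edge.
Reflexive (axiom T): no — 0 is not related to itself.
Euclidean (axiom 5): no — 1 R 0 and 1 R 3, but not 0 R 3.
So F validates K, K4; S4 would additionally require R to be reflexive. The strongest is K4.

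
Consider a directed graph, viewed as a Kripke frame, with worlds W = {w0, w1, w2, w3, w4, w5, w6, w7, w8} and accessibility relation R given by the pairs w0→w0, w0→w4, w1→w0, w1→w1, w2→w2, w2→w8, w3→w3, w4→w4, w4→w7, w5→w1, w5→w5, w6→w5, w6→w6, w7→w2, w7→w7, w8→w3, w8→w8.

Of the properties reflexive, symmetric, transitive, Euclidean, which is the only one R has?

reflexive

Reflexive: yes — every world is R-related to itself.
Symmetric: no — w0 R w4 but not w4 R w0.
Transitive: no — w0 R w4 and w4 R w7, but not w0 R w7.
Euclidean: no — w0 R w4 and w0 R w0, but not w4 R w0.
Only reflexive holds.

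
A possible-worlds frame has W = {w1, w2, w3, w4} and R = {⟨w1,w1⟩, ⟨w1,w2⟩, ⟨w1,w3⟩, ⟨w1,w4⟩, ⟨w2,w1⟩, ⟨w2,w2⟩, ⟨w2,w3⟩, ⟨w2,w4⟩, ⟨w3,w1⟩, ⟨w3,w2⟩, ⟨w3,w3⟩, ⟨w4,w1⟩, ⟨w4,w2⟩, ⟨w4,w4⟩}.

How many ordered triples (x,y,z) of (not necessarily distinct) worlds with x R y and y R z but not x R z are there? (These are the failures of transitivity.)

4

Enumerating: (w3,w1,w4), (w3,w2,w4), (w4,w1,w3), (w4,w2,w3).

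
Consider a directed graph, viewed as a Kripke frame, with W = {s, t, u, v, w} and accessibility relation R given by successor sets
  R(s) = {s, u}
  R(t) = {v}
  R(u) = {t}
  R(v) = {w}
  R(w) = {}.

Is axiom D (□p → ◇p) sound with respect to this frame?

By correspondence theory, D is valid on a frame iff R is serial.
Serial: no — w has no R-successor.

No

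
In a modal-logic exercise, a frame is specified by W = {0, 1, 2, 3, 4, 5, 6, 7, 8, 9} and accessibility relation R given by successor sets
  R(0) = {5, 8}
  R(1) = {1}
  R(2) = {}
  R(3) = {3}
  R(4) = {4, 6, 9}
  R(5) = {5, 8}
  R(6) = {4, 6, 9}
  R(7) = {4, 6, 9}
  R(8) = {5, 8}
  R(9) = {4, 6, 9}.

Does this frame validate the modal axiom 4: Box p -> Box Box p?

By correspondence theory, 4 is valid on a frame iff R is transitive.
Transitive: yes — every two-step R-path is closed by a direct edge.

Yes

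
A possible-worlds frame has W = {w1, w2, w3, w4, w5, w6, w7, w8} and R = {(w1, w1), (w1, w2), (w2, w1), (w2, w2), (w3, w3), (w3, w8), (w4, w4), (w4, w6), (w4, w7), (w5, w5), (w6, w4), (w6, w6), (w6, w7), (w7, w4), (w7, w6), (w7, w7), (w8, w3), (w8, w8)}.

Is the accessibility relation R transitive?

Transitive: yes — every two-step R-path is closed by a direct edge.

Yes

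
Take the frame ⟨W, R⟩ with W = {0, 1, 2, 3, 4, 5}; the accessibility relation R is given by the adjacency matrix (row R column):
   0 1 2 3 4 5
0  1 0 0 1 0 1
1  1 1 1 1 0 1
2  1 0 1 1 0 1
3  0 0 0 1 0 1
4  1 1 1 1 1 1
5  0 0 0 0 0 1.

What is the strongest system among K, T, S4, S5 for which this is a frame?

S4

Reflexive (axiom T): yes — every world is R-related to itself.
Transitive (axiom 4): yes — every two-step R-path is closed by a direct edge.
Euclidean (axiom 5): no — 0 R 5 and 0 R 3, but not 5 R 3.
So F validates K, T, S4; S5 would additionally require R to be Euclidean. The strongest is S4.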